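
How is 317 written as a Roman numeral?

Convert 317 to Roman numerals:
  317 contains 3×100 (CCC)
  17 contains 1×10 (X)
  7 contains 1×5 (V)
  2 contains 2×1 (II)

CCCXVII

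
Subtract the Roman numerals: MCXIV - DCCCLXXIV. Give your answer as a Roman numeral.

MCXIV = 1114
DCCCLXXIV = 874
1114 - 874 = 240

CCXL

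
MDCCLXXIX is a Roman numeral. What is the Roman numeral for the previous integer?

MDCCLXXIX = 1779, so the previous integer is 1779 - 1 = 1778

MDCCLXXVIII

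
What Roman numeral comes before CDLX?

CDLX = 460, so the previous integer is 460 - 1 = 459

CDLIX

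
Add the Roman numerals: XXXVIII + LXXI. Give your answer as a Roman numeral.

XXXVIII = 38
LXXI = 71
38 + 71 = 109

CIX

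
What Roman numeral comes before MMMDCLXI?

MMMDCLXI = 3661, so the previous integer is 3661 - 1 = 3660

MMMDCLX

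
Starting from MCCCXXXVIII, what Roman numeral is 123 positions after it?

MCCCXXXVIII = 1338
1338 + 123 = 1461

MCDLXI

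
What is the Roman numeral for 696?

Convert 696 to Roman numerals:
  696 contains 1×500 (D)
  196 contains 1×100 (C)
  96 contains 1×90 (XC)
  6 contains 1×5 (V)
  1 contains 1×1 (I)

DCXCVI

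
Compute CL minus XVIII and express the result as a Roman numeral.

CL = 150
XVIII = 18
150 - 18 = 132

CXXXII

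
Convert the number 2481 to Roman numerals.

Convert 2481 to Roman numerals:
  2481 contains 2×1000 (MM)
  481 contains 1×400 (CD)
  81 contains 1×50 (L)
  31 contains 3×10 (XXX)
  1 contains 1×1 (I)

MMCDLXXXI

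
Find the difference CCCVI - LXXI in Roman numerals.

CCCVI = 306
LXXI = 71
306 - 71 = 235

CCXXXV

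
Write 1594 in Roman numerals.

Convert 1594 to Roman numerals:
  1594 contains 1×1000 (M)
  594 contains 1×500 (D)
  94 contains 1×90 (XC)
  4 contains 1×4 (IV)

MDXCIV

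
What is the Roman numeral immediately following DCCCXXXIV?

DCCCXXXIV = 834, so the next integer is 834 + 1 = 835

DCCCXXXV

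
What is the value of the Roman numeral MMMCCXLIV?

MMMCCXLIV: M=1000, M=1000, M=1000, C=100, C=100, XL=40, IV=4
1000 + 1000 + 1000 + 100 + 100 + 40 + 4 = 3244

3244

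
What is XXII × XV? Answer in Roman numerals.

XXII = 22
XV = 15
22 × 15 = 330

CCCXXX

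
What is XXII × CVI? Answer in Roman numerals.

XXII = 22
CVI = 106
22 × 106 = 2332

MMCCCXXXII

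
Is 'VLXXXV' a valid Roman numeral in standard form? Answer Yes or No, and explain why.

'VLXXXV': V should not appear more than once

No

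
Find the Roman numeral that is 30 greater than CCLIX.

CCLIX = 259
259 + 30 = 289

CCLXXXIX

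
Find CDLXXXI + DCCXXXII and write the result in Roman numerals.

CDLXXXI = 481
DCCXXXII = 732
481 + 732 = 1213

MCCXIII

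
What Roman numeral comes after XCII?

XCII = 92, so the next integer is 92 + 1 = 93

XCIII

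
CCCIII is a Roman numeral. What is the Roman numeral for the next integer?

CCCIII = 303, so the next integer is 303 + 1 = 304

CCCIV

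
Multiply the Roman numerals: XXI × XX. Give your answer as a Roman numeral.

XXI = 21
XX = 20
21 × 20 = 420

CDXX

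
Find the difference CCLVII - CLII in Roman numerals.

CCLVII = 257
CLII = 152
257 - 152 = 105

CV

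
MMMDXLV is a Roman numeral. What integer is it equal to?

MMMDXLV: M=1000, M=1000, M=1000, D=500, XL=40, V=5
1000 + 1000 + 1000 + 500 + 40 + 5 = 3545

3545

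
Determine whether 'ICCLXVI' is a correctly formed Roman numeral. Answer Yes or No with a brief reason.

'ICCLXVI': Invalid subtractive combination: IC

No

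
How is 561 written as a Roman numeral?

Convert 561 to Roman numerals:
  561 contains 1×500 (D)
  61 contains 1×50 (L)
  11 contains 1×10 (X)
  1 contains 1×1 (I)

DLXI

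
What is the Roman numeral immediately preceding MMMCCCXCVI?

MMMCCCXCVI = 3396, so the previous integer is 3396 - 1 = 3395

MMMCCCXCV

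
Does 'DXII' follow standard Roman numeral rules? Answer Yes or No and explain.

'DXII': Check the rules: uses only the symbols I, V, X, L, C, D, M; no symbol is repeated more than three times in a row; V, L and D each appear at most once; no smaller symbol precedes a larger one (values never increase from left to right). Value: D (500) + X (10) + I (1) + I (1) = 512. So it is a valid standard Roman numeral.

Yes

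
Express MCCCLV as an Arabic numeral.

MCCCLV: M=1000, C=100, C=100, C=100, L=50, V=5
1000 + 100 + 100 + 100 + 50 + 5 = 1355

1355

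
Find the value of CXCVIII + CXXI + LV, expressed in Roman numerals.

CXCVIII = 198, CXXI = 121, LV = 55
198 + 121 = 319
319 + 55 = 374

CCCLXXIV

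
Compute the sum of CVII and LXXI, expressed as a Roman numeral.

CVII = 107
LXXI = 71
107 + 71 = 178

CLXXVIII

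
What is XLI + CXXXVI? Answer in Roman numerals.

XLI = 41
CXXXVI = 136
41 + 136 = 177

CLXXVII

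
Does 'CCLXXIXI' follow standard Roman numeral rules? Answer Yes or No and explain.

'CCLXXIXI': I cannot come right after the subtractive pair IX: once I is subtracted in IX, the next symbol must be smaller than I

No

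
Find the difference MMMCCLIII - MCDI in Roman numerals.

MMMCCLIII = 3253
MCDI = 1401
3253 - 1401 = 1852

MDCCCLII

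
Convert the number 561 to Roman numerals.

Convert 561 to Roman numerals:
  561 contains 1×500 (D)
  61 contains 1×50 (L)
  11 contains 1×10 (X)
  1 contains 1×1 (I)

DLXI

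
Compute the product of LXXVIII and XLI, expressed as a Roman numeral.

LXXVIII = 78
XLI = 41
78 × 41 = 3198

MMMCXCVIII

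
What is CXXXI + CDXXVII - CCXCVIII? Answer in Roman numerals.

CXXXI = 131, CDXXVII = 427, CCXCVIII = 298
131 + 427 = 558
558 - 298 = 260

CCLX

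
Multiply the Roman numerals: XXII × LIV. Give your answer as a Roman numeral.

XXII = 22
LIV = 54
22 × 54 = 1188

MCLXXXVIII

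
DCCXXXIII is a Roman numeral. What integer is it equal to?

DCCXXXIII: D=500, C=100, C=100, X=10, X=10, X=10, I=1, I=1, I=1
500 + 100 + 100 + 10 + 10 + 10 + 1 + 1 + 1 = 733

733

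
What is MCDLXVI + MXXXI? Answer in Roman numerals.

MCDLXVI = 1466
MXXXI = 1031
1466 + 1031 = 2497

MMCDXCVII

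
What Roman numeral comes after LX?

LX = 60, so the next integer is 60 + 1 = 61

LXI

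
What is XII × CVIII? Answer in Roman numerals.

XII = 12
CVIII = 108
12 × 108 = 1296

MCCXCVI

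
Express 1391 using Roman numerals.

Convert 1391 to Roman numerals:
  1391 contains 1×1000 (M)
  391 contains 3×100 (CCC)
  91 contains 1×90 (XC)
  1 contains 1×1 (I)

MCCCXCI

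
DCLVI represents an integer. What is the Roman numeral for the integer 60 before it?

DCLVI = 656
656 - 60 = 596

DXCVI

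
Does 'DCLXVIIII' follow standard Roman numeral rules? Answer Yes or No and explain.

'DCLXVIIII': More than 3 consecutive I's

No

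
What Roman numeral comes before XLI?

XLI = 41; previous is 40

XL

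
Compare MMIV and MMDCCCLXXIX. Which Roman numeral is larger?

MMIV = 2004
MMDCCCLXXIX = 2879
2879 is larger

MMDCCCLXXIX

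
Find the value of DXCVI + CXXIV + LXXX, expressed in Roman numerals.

DXCVI = 596, CXXIV = 124, LXXX = 80
596 + 124 = 720
720 + 80 = 800

DCCC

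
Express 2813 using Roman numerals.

Convert 2813 to Roman numerals:
  2813 contains 2×1000 (MM)
  813 contains 1×500 (D)
  313 contains 3×100 (CCC)
  13 contains 1×10 (X)
  3 contains 3×1 (III)

MMDCCCXIII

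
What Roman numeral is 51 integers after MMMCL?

MMMCL = 3150
3150 + 51 = 3201

MMMCCI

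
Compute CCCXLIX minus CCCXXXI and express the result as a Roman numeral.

CCCXLIX = 349
CCCXXXI = 331
349 - 331 = 18

XVIII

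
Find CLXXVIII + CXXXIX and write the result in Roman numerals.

CLXXVIII = 178
CXXXIX = 139
178 + 139 = 317

CCCXVII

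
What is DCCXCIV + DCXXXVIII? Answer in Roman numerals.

DCCXCIV = 794
DCXXXVIII = 638
794 + 638 = 1432

MCDXXXII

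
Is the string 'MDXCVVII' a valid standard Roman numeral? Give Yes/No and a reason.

'MDXCVVII': V should not appear more than once

No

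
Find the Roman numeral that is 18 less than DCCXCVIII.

DCCXCVIII = 798
798 - 18 = 780

DCCLXXX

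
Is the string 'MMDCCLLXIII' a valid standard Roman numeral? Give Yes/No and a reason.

'MMDCCLLXIII': L should not appear more than once

No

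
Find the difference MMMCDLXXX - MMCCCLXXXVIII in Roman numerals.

MMMCDLXXX = 3480
MMCCCLXXXVIII = 2388
3480 - 2388 = 1092

MXCII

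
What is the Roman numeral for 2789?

Convert 2789 to Roman numerals:
  2789 contains 2×1000 (MM)
  789 contains 1×500 (D)
  289 contains 2×100 (CC)
  89 contains 1×50 (L)
  39 contains 3×10 (XXX)
  9 contains 1×9 (IX)

MMDCCLXXXIX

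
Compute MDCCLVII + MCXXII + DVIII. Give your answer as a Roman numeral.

MDCCLVII = 1757, MCXXII = 1122, DVIII = 508
1757 + 1122 = 2879
2879 + 508 = 3387

MMMCCCLXXXVII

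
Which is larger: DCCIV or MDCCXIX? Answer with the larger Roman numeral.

DCCIV = 704
MDCCXIX = 1719
1719 is larger

MDCCXIX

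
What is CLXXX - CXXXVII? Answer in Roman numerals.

CLXXX = 180
CXXXVII = 137
180 - 137 = 43

XLIII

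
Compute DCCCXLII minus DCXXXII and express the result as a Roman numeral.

DCCCXLII = 842
DCXXXII = 632
842 - 632 = 210

CCX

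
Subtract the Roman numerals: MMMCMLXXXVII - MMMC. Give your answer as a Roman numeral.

MMMCMLXXXVII = 3987
MMMC = 3100
3987 - 3100 = 887

DCCCLXXXVII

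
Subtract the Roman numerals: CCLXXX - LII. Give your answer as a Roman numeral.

CCLXXX = 280
LII = 52
280 - 52 = 228

CCXXVIII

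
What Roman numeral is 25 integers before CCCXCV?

CCCXCV = 395
395 - 25 = 370

CCCLXX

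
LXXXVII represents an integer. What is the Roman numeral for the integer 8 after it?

LXXXVII = 87
87 + 8 = 95

XCV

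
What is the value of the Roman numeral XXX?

XXX: X=10, X=10, X=10
10 + 10 + 10 = 30

30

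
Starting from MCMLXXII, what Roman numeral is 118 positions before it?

MCMLXXII = 1972
1972 - 118 = 1854

MDCCCLIV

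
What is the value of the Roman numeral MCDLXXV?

MCDLXXV: M=1000, CD=400, L=50, X=10, X=10, V=5
1000 + 400 + 50 + 10 + 10 + 5 = 1475

1475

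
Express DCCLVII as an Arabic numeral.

DCCLVII: D=500, C=100, C=100, L=50, V=5, I=1, I=1
500 + 100 + 100 + 50 + 5 + 1 + 1 = 757

757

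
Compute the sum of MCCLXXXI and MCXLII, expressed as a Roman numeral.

MCCLXXXI = 1281
MCXLII = 1142
1281 + 1142 = 2423

MMCDXXIII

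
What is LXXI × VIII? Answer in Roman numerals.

LXXI = 71
VIII = 8
71 × 8 = 568

DLXVIII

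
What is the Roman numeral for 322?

Convert 322 to Roman numerals:
  322 contains 3×100 (CCC)
  22 contains 2×10 (XX)
  2 contains 2×1 (II)

CCCXXII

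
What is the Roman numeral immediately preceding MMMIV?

MMMIV = 3004; previous is 3003

MMMIII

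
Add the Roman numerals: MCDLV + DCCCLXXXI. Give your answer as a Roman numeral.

MCDLV = 1455
DCCCLXXXI = 881
1455 + 881 = 2336

MMCCCXXXVI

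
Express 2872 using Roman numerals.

Convert 2872 to Roman numerals:
  2872 contains 2×1000 (MM)
  872 contains 1×500 (D)
  372 contains 3×100 (CCC)
  72 contains 1×50 (L)
  22 contains 2×10 (XX)
  2 contains 2×1 (II)

MMDCCCLXXII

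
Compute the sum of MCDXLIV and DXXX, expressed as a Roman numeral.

MCDXLIV = 1444
DXXX = 530
1444 + 530 = 1974

MCMLXXIV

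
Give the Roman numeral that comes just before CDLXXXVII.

CDLXXXVII = 487; previous is 486

CDLXXXVI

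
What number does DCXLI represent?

DCXLI: D=500, C=100, XL=40, I=1
500 + 100 + 40 + 1 = 641

641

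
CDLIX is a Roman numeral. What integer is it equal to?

CDLIX: CD=400, L=50, IX=9
400 + 50 + 9 = 459

459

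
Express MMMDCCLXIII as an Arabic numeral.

MMMDCCLXIII: M=1000, M=1000, M=1000, D=500, C=100, C=100, L=50, X=10, I=1, I=1, I=1
1000 + 1000 + 1000 + 500 + 100 + 100 + 50 + 10 + 1 + 1 + 1 = 3763

3763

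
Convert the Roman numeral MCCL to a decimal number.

MCCL: M=1000, C=100, C=100, L=50
1000 + 100 + 100 + 50 = 1250

1250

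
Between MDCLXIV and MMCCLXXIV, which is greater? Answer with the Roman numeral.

MDCLXIV = 1664
MMCCLXXIV = 2274
2274 is larger

MMCCLXXIV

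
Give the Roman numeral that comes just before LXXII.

LXXII = 72; previous is 71

LXXI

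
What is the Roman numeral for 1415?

Convert 1415 to Roman numerals:
  1415 contains 1×1000 (M)
  415 contains 1×400 (CD)
  15 contains 1×10 (X)
  5 contains 1×5 (V)

MCDXV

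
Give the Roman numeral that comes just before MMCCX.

MMCCX = 2210; previous is 2209

MMCCIX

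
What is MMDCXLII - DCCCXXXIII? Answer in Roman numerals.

MMDCXLII = 2642
DCCCXXXIII = 833
2642 - 833 = 1809

MDCCCIX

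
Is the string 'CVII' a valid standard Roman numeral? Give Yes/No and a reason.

'CVII': Check the rules: uses only the symbols I, V, X, L, C, D, M; no symbol is repeated more than three times in a row; V, L and D each appear at most once; no smaller symbol precedes a larger one (values never increase from left to right). Value: C (100) + V (5) + I (1) + I (1) = 107. So it is a valid standard Roman numeral.

Yes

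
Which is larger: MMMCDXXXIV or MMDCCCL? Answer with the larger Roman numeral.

MMMCDXXXIV = 3434
MMDCCCL = 2850
3434 is larger

MMMCDXXXIV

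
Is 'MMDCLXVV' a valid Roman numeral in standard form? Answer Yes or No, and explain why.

'MMDCLXVV': V should not appear more than once

No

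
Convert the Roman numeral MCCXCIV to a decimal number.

MCCXCIV: M=1000, C=100, C=100, XC=90, IV=4
1000 + 100 + 100 + 90 + 4 = 1294

1294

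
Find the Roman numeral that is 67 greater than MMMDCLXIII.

MMMDCLXIII = 3663
3663 + 67 = 3730

MMMDCCXXX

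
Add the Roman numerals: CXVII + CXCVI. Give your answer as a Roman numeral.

CXVII = 117
CXCVI = 196
117 + 196 = 313

CCCXIII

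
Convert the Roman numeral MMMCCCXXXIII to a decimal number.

MMMCCCXXXIII: M=1000, M=1000, M=1000, C=100, C=100, C=100, X=10, X=10, X=10, I=1, I=1, I=1
1000 + 1000 + 1000 + 100 + 100 + 100 + 10 + 10 + 10 + 1 + 1 + 1 = 3333

3333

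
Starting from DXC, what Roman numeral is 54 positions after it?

DXC = 590
590 + 54 = 644

DCXLIV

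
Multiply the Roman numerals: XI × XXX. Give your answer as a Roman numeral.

XI = 11
XXX = 30
11 × 30 = 330

CCCXXX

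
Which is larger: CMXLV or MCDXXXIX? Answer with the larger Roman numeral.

CMXLV = 945
MCDXXXIX = 1439
1439 is larger

MCDXXXIX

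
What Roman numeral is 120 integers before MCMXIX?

MCMXIX = 1919
1919 - 120 = 1799

MDCCXCIX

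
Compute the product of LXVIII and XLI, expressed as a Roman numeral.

LXVIII = 68
XLI = 41
68 × 41 = 2788

MMDCCLXXXVIII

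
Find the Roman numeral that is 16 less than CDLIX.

CDLIX = 459
459 - 16 = 443

CDXLIII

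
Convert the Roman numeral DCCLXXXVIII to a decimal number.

DCCLXXXVIII: D=500, C=100, C=100, L=50, X=10, X=10, X=10, V=5, I=1, I=1, I=1
500 + 100 + 100 + 50 + 10 + 10 + 10 + 5 + 1 + 1 + 1 = 788

788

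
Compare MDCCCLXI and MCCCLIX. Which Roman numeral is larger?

MDCCCLXI = 1861
MCCCLIX = 1359
1861 is larger

MDCCCLXI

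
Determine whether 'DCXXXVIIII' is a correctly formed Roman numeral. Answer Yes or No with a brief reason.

'DCXXXVIIII': More than 3 consecutive I's

No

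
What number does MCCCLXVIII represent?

MCCCLXVIII: M=1000, C=100, C=100, C=100, L=50, X=10, V=5, I=1, I=1, I=1
1000 + 100 + 100 + 100 + 50 + 10 + 5 + 1 + 1 + 1 = 1368

1368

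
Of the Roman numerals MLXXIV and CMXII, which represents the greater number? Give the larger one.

MLXXIV = 1074
CMXII = 912
1074 is larger

MLXXIV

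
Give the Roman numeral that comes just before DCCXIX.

DCCXIX = 719; previous is 718

DCCXVIII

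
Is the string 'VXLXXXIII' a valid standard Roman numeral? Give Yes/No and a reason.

'VXLXXXIII': Invalid subtractive combination: VX

No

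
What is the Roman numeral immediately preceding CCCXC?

CCCXC = 390; previous is 389

CCCLXXXIX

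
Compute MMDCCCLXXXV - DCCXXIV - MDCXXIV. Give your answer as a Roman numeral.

MMDCCCLXXXV = 2885, DCCXXIV = 724, MDCXXIV = 1624
2885 - 724 = 2161
2161 - 1624 = 537

DXXXVII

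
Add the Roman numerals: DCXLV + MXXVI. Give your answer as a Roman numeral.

DCXLV = 645
MXXVI = 1026
645 + 1026 = 1671

MDCLXXI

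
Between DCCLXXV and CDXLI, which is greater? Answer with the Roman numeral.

DCCLXXV = 775
CDXLI = 441
775 is larger

DCCLXXV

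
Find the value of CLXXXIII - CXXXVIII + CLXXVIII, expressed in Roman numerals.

CLXXXIII = 183, CXXXVIII = 138, CLXXVIII = 178
183 - 138 = 45
45 + 178 = 223

CCXXIII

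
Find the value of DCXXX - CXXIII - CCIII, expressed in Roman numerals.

DCXXX = 630, CXXIII = 123, CCIII = 203
630 - 123 = 507
507 - 203 = 304

CCCIV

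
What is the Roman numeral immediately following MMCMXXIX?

MMCMXXIX = 2929, so the next integer is 2929 + 1 = 2930

MMCMXXX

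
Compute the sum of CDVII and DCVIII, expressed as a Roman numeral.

CDVII = 407
DCVIII = 608
407 + 608 = 1015

MXV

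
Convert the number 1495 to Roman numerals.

Convert 1495 to Roman numerals:
  1495 contains 1×1000 (M)
  495 contains 1×400 (CD)
  95 contains 1×90 (XC)
  5 contains 1×5 (V)

MCDXCV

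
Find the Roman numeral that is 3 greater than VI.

VI = 6
6 + 3 = 9

IX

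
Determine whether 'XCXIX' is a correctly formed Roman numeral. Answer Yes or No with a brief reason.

'XCXIX': X cannot come right after the subtractive pair XC: once X is subtracted in XC, the next symbol must be smaller than X

No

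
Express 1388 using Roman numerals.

Convert 1388 to Roman numerals:
  1388 contains 1×1000 (M)
  388 contains 3×100 (CCC)
  88 contains 1×50 (L)
  38 contains 3×10 (XXX)
  8 contains 1×5 (V)
  3 contains 3×1 (III)

MCCCLXXXVIII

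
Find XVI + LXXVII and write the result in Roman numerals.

XVI = 16
LXXVII = 77
16 + 77 = 93

XCIII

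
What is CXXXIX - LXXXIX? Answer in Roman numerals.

CXXXIX = 139
LXXXIX = 89
139 - 89 = 50

L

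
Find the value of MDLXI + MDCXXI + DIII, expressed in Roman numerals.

MDLXI = 1561, MDCXXI = 1621, DIII = 503
1561 + 1621 = 3182
3182 + 503 = 3685

MMMDCLXXXV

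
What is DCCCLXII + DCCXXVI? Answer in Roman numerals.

DCCCLXII = 862
DCCXXVI = 726
862 + 726 = 1588

MDLXXXVIII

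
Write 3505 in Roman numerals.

Convert 3505 to Roman numerals:
  3505 contains 3×1000 (MMM)
  505 contains 1×500 (D)
  5 contains 1×5 (V)

MMMDV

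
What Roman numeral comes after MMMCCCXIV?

MMMCCCXIV = 3314, so the next integer is 3314 + 1 = 3315

MMMCCCXV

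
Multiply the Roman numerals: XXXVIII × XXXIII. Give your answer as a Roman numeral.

XXXVIII = 38
XXXIII = 33
38 × 33 = 1254

MCCLIV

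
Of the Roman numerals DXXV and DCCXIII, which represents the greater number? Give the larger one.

DXXV = 525
DCCXIII = 713
713 is larger

DCCXIII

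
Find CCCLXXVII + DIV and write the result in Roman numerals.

CCCLXXVII = 377
DIV = 504
377 + 504 = 881

DCCCLXXXI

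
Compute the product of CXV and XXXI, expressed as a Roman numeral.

CXV = 115
XXXI = 31
115 × 31 = 3565

MMMDLXV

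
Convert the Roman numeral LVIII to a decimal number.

LVIII: L=50, V=5, I=1, I=1, I=1
50 + 5 + 1 + 1 + 1 = 58

58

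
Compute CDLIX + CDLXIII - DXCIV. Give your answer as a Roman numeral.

CDLIX = 459, CDLXIII = 463, DXCIV = 594
459 + 463 = 922
922 - 594 = 328

CCCXXVIII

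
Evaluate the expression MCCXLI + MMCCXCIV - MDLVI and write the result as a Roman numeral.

MCCXLI = 1241, MMCCXCIV = 2294, MDLVI = 1556
1241 + 2294 = 3535
3535 - 1556 = 1979

MCMLXXIX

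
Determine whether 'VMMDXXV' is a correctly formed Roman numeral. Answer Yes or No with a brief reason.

'VMMDXXV': V should not appear more than once

No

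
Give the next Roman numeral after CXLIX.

CXLIX = 149, so the next integer is 149 + 1 = 150

CL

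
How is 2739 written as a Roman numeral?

Convert 2739 to Roman numerals:
  2739 contains 2×1000 (MM)
  739 contains 1×500 (D)
  239 contains 2×100 (CC)
  39 contains 3×10 (XXX)
  9 contains 1×9 (IX)

MMDCCXXXIX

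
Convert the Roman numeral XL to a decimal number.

XL: XL=40

40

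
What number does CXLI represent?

CXLI: C=100, XL=40, I=1
100 + 40 + 1 = 141

141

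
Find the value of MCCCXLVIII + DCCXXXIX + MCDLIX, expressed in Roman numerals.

MCCCXLVIII = 1348, DCCXXXIX = 739, MCDLIX = 1459
1348 + 739 = 2087
2087 + 1459 = 3546

MMMDXLVI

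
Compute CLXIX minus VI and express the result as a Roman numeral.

CLXIX = 169
VI = 6
169 - 6 = 163

CLXIII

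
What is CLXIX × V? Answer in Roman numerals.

CLXIX = 169
V = 5
169 × 5 = 845

DCCCXLV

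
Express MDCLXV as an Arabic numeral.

MDCLXV: M=1000, D=500, C=100, L=50, X=10, V=5
1000 + 500 + 100 + 50 + 10 + 5 = 1665

1665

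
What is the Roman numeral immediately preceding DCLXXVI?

DCLXXVI = 676, so the previous integer is 676 - 1 = 675

DCLXXV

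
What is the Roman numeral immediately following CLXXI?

CLXXI = 171, so the next integer is 171 + 1 = 172

CLXXII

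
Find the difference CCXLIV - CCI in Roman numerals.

CCXLIV = 244
CCI = 201
244 - 201 = 43

XLIII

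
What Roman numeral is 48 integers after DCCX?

DCCX = 710
710 + 48 = 758

DCCLVIII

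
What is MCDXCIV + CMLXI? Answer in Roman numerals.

MCDXCIV = 1494
CMLXI = 961
1494 + 961 = 2455

MMCDLV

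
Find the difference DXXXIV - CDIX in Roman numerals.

DXXXIV = 534
CDIX = 409
534 - 409 = 125

CXXV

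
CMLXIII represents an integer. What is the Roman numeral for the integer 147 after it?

CMLXIII = 963
963 + 147 = 1110

MCX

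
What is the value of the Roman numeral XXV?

XXV: X=10, X=10, V=5
10 + 10 + 5 = 25

25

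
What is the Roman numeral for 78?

Convert 78 to Roman numerals:
  78 contains 1×50 (L)
  28 contains 2×10 (XX)
  8 contains 1×5 (V)
  3 contains 3×1 (III)

LXXVIII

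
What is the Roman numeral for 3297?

Convert 3297 to Roman numerals:
  3297 contains 3×1000 (MMM)
  297 contains 2×100 (CC)
  97 contains 1×90 (XC)
  7 contains 1×5 (V)
  2 contains 2×1 (II)

MMMCCXCVII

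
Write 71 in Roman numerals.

Convert 71 to Roman numerals:
  71 contains 1×50 (L)
  21 contains 2×10 (XX)
  1 contains 1×1 (I)

LXXI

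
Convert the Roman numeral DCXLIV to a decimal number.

DCXLIV: D=500, C=100, XL=40, IV=4
500 + 100 + 40 + 4 = 644

644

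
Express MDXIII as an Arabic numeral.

MDXIII: M=1000, D=500, X=10, I=1, I=1, I=1
1000 + 500 + 10 + 1 + 1 + 1 = 1513

1513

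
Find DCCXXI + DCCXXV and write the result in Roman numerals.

DCCXXI = 721
DCCXXV = 725
721 + 725 = 1446

MCDXLVI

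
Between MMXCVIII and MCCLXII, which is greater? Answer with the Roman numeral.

MMXCVIII = 2098
MCCLXII = 1262
2098 is larger

MMXCVIII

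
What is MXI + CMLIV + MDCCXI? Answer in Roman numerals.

MXI = 1011, CMLIV = 954, MDCCXI = 1711
1011 + 954 = 1965
1965 + 1711 = 3676

MMMDCLXXVI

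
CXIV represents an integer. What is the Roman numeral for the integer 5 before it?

CXIV = 114
114 - 5 = 109

CIX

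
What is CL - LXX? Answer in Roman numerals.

CL = 150
LXX = 70
150 - 70 = 80

LXXX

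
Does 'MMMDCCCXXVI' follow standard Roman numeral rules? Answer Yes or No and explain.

'MMMDCCCXXVI': Check the rules: uses only the symbols I, V, X, L, C, D, M; no symbol is repeated more than three times in a row; V, L and D each appear at most once; no smaller symbol precedes a larger one (values never increase from left to right). Value: M (1000) + M (1000) + M (1000) + D (500) + C (100) + C (100) + C (100) + X (10) + X (10) + V (5) + I (1) = 3826. So it is a valid standard Roman numeral.

Yes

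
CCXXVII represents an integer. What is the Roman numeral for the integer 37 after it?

CCXXVII = 227
227 + 37 = 264

CCLXIV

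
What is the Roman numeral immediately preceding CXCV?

CXCV = 195; previous is 194

CXCIV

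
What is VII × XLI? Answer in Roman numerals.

VII = 7
XLI = 41
7 × 41 = 287

CCLXXXVII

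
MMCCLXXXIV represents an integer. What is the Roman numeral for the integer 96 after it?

MMCCLXXXIV = 2284
2284 + 96 = 2380

MMCCCLXXX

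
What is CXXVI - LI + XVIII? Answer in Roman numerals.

CXXVI = 126, LI = 51, XVIII = 18
126 - 51 = 75
75 + 18 = 93

XCIII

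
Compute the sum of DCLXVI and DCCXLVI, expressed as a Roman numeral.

DCLXVI = 666
DCCXLVI = 746
666 + 746 = 1412

MCDXII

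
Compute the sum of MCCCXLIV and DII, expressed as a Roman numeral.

MCCCXLIV = 1344
DII = 502
1344 + 502 = 1846

MDCCCXLVI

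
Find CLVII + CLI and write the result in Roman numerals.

CLVII = 157
CLI = 151
157 + 151 = 308

CCCVIII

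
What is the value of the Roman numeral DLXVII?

DLXVII: D=500, L=50, X=10, V=5, I=1, I=1
500 + 50 + 10 + 5 + 1 + 1 = 567

567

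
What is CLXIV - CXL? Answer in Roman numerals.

CLXIV = 164
CXL = 140
164 - 140 = 24

XXIV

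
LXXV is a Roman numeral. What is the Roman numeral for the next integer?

LXXV = 75; next is 76

LXXVI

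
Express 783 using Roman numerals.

Convert 783 to Roman numerals:
  783 contains 1×500 (D)
  283 contains 2×100 (CC)
  83 contains 1×50 (L)
  33 contains 3×10 (XXX)
  3 contains 3×1 (III)

DCCLXXXIII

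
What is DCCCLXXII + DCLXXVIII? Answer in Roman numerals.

DCCCLXXII = 872
DCLXXVIII = 678
872 + 678 = 1550

MDL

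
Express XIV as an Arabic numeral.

XIV: X=10, IV=4
10 + 4 = 14

14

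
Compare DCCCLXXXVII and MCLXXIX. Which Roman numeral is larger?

DCCCLXXXVII = 887
MCLXXIX = 1179
1179 is larger

MCLXXIX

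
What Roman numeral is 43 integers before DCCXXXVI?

DCCXXXVI = 736
736 - 43 = 693

DCXCIII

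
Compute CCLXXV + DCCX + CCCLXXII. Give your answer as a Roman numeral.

CCLXXV = 275, DCCX = 710, CCCLXXII = 372
275 + 710 = 985
985 + 372 = 1357

MCCCLVII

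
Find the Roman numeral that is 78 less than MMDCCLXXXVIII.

MMDCCLXXXVIII = 2788
2788 - 78 = 2710

MMDCCX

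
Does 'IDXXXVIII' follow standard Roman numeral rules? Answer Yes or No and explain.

'IDXXXVIII': Invalid subtractive combination: ID

No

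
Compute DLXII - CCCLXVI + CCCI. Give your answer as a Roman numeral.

DLXII = 562, CCCLXVI = 366, CCCI = 301
562 - 366 = 196
196 + 301 = 497

CDXCVII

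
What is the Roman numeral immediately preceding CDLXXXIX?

CDLXXXIX = 489, so the previous integer is 489 - 1 = 488

CDLXXXVIII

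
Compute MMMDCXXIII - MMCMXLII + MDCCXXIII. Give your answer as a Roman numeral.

MMMDCXXIII = 3623, MMCMXLII = 2942, MDCCXXIII = 1723
3623 - 2942 = 681
681 + 1723 = 2404

MMCDIV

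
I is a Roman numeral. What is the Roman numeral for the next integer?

I = 1; next is 2

II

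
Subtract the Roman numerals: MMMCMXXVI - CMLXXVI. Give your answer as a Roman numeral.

MMMCMXXVI = 3926
CMLXXVI = 976
3926 - 976 = 2950

MMCML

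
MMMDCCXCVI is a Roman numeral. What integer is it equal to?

MMMDCCXCVI: M=1000, M=1000, M=1000, D=500, C=100, C=100, XC=90, V=5, I=1
1000 + 1000 + 1000 + 500 + 100 + 100 + 90 + 5 + 1 = 3796

3796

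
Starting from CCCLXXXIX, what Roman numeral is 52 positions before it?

CCCLXXXIX = 389
389 - 52 = 337

CCCXXXVII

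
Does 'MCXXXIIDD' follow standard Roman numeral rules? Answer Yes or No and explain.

'MCXXXIIDD': D should not appear more than once

No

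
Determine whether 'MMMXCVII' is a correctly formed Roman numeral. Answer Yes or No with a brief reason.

'MMMXCVII': Check the rules: uses only the symbols I, V, X, L, C, D, M; no symbol is repeated more than three times in a row; V, L and D each appear at most once; the only place a smaller symbol precedes a larger one is the allowed subtractive pair XC, the symbol right after such a pair (if any) is smaller than the pair's first symbol, and otherwise the values never increase from left to right. Value: M (1000) + M (1000) + M (1000) + XC (90) + V (5) + I (1) + I (1) = 3097. So it is a valid standard Roman numeral.

Yes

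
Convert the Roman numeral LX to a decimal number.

LX: L=50, X=10
50 + 10 = 60

60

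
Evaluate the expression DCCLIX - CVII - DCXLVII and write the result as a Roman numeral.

DCCLIX = 759, CVII = 107, DCXLVII = 647
759 - 107 = 652
652 - 647 = 5

V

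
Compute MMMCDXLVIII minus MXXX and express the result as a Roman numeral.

MMMCDXLVIII = 3448
MXXX = 1030
3448 - 1030 = 2418

MMCDXVIII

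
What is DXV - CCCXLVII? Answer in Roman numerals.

DXV = 515
CCCXLVII = 347
515 - 347 = 168

CLXVIII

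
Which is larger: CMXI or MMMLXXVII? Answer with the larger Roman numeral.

CMXI = 911
MMMLXXVII = 3077
3077 is larger

MMMLXXVII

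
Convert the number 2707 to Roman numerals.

Convert 2707 to Roman numerals:
  2707 contains 2×1000 (MM)
  707 contains 1×500 (D)
  207 contains 2×100 (CC)
  7 contains 1×5 (V)
  2 contains 2×1 (II)

MMDCCVII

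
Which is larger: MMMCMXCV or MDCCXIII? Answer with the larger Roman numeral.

MMMCMXCV = 3995
MDCCXIII = 1713
3995 is larger

MMMCMXCV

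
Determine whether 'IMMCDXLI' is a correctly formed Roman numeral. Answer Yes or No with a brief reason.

'IMMCDXLI': Invalid subtractive combination: IM

No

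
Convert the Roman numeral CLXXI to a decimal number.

CLXXI: C=100, L=50, X=10, X=10, I=1
100 + 50 + 10 + 10 + 1 = 171

171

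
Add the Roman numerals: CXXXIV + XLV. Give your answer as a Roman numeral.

CXXXIV = 134
XLV = 45
134 + 45 = 179

CLXXIX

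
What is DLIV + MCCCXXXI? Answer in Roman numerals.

DLIV = 554
MCCCXXXI = 1331
554 + 1331 = 1885

MDCCCLXXXV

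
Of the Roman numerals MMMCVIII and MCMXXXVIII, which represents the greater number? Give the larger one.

MMMCVIII = 3108
MCMXXXVIII = 1938
3108 is larger

MMMCVIII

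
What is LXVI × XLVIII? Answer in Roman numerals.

LXVI = 66
XLVIII = 48
66 × 48 = 3168

MMMCLXVIII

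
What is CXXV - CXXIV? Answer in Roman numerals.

CXXV = 125
CXXIV = 124
125 - 124 = 1

I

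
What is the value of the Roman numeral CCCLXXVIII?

CCCLXXVIII: C=100, C=100, C=100, L=50, X=10, X=10, V=5, I=1, I=1, I=1
100 + 100 + 100 + 50 + 10 + 10 + 5 + 1 + 1 + 1 = 378

378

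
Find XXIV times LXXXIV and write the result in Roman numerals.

XXIV = 24
LXXXIV = 84
24 × 84 = 2016

MMXVI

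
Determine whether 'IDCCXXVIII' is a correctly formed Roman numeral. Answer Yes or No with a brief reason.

'IDCCXXVIII': Invalid subtractive combination: ID

No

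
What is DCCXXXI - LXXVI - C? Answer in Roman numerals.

DCCXXXI = 731, LXXVI = 76, C = 100
731 - 76 = 655
655 - 100 = 555

DLV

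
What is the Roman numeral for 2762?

Convert 2762 to Roman numerals:
  2762 contains 2×1000 (MM)
  762 contains 1×500 (D)
  262 contains 2×100 (CC)
  62 contains 1×50 (L)
  12 contains 1×10 (X)
  2 contains 2×1 (II)

MMDCCLXII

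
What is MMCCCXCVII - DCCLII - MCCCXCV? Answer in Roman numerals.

MMCCCXCVII = 2397, DCCLII = 752, MCCCXCV = 1395
2397 - 752 = 1645
1645 - 1395 = 250

CCL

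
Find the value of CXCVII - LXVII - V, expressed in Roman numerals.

CXCVII = 197, LXVII = 67, V = 5
197 - 67 = 130
130 - 5 = 125

CXXV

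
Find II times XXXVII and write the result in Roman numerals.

II = 2
XXXVII = 37
2 × 37 = 74

LXXIV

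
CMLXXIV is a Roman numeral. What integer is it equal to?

CMLXXIV: CM=900, L=50, X=10, X=10, IV=4
900 + 50 + 10 + 10 + 4 = 974

974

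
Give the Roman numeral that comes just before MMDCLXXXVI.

MMDCLXXXVI = 2686, so the previous integer is 2686 - 1 = 2685

MMDCLXXXV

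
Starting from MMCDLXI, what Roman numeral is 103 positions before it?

MMCDLXI = 2461
2461 - 103 = 2358

MMCCCLVIII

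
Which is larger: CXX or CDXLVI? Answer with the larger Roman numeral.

CXX = 120
CDXLVI = 446
446 is larger

CDXLVI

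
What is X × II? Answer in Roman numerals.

X = 10
II = 2
10 × 2 = 20

XX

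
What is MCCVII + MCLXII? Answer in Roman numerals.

MCCVII = 1207
MCLXII = 1162
1207 + 1162 = 2369

MMCCCLXIX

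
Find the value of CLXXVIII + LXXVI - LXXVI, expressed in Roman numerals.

CLXXVIII = 178, LXXVI = 76, LXXVI = 76
178 + 76 = 254
254 - 76 = 178

CLXXVIII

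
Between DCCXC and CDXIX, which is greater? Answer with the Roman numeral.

DCCXC = 790
CDXIX = 419
790 is larger

DCCXC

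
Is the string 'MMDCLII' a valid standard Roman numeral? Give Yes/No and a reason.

'MMDCLII': Check the rules: uses only the symbols I, V, X, L, C, D, M; no symbol is repeated more than three times in a row; V, L and D each appear at most once; no smaller symbol precedes a larger one (values never increase from left to right). Value: M (1000) + M (1000) + D (500) + C (100) + L (50) + I (1) + I (1) = 2652. So it is a valid standard Roman numeral.

Yes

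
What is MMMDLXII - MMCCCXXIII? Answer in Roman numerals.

MMMDLXII = 3562
MMCCCXXIII = 2323
3562 - 2323 = 1239

MCCXXXIX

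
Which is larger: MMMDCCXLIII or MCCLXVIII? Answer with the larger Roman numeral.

MMMDCCXLIII = 3743
MCCLXVIII = 1268
3743 is larger

MMMDCCXLIII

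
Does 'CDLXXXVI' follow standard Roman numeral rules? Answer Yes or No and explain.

'CDLXXXVI': Check the rules: uses only the symbols I, V, X, L, C, D, M; no symbol is repeated more than three times in a row; V, L and D each appear at most once; the only place a smaller symbol precedes a larger one is the allowed subtractive pair CD, the symbol right after such a pair (if any) is smaller than the pair's first symbol, and otherwise the values never increase from left to right. Value: CD (400) + L (50) + X (10) + X (10) + X (10) + V (5) + I (1) = 486. So it is a valid standard Roman numeral.

Yes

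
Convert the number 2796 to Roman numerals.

Convert 2796 to Roman numerals:
  2796 contains 2×1000 (MM)
  796 contains 1×500 (D)
  296 contains 2×100 (CC)
  96 contains 1×90 (XC)
  6 contains 1×5 (V)
  1 contains 1×1 (I)

MMDCCXCVI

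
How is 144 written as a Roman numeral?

Convert 144 to Roman numerals:
  144 contains 1×100 (C)
  44 contains 1×40 (XL)
  4 contains 1×4 (IV)

CXLIV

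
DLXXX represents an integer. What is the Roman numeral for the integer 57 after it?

DLXXX = 580
580 + 57 = 637

DCXXXVII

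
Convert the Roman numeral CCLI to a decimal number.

CCLI: C=100, C=100, L=50, I=1
100 + 100 + 50 + 1 = 251

251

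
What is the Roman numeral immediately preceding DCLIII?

DCLIII = 653; previous is 652

DCLII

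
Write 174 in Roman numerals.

Convert 174 to Roman numerals:
  174 contains 1×100 (C)
  74 contains 1×50 (L)
  24 contains 2×10 (XX)
  4 contains 1×4 (IV)

CLXXIV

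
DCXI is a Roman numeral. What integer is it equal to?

DCXI: D=500, C=100, X=10, I=1
500 + 100 + 10 + 1 = 611

611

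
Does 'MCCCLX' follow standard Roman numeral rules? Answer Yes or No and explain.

'MCCCLX': Check the rules: uses only the symbols I, V, X, L, C, D, M; no symbol is repeated more than three times in a row; V, L and D each appear at most once; no smaller symbol precedes a larger one (values never increase from left to right). Value: M (1000) + C (100) + C (100) + C (100) + L (50) + X (10) = 1360. So it is a valid standard Roman numeral.

Yes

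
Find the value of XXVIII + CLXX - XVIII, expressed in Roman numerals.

XXVIII = 28, CLXX = 170, XVIII = 18
28 + 170 = 198
198 - 18 = 180

CLXXX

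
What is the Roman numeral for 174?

Convert 174 to Roman numerals:
  174 contains 1×100 (C)
  74 contains 1×50 (L)
  24 contains 2×10 (XX)
  4 contains 1×4 (IV)

CLXXIV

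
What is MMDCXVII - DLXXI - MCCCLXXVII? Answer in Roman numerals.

MMDCXVII = 2617, DLXXI = 571, MCCCLXXVII = 1377
2617 - 571 = 2046
2046 - 1377 = 669

DCLXIX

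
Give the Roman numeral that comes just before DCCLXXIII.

DCCLXXIII = 773; previous is 772

DCCLXXII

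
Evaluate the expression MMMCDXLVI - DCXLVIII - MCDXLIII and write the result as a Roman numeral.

MMMCDXLVI = 3446, DCXLVIII = 648, MCDXLIII = 1443
3446 - 648 = 2798
2798 - 1443 = 1355

MCCCLV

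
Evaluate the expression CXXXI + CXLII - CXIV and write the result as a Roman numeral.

CXXXI = 131, CXLII = 142, CXIV = 114
131 + 142 = 273
273 - 114 = 159

CLIX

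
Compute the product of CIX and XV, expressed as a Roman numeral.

CIX = 109
XV = 15
109 × 15 = 1635

MDCXXXV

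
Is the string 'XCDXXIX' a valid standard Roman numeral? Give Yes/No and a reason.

'XCDXXIX': X (position 1) comes before the larger symbol D (position 3) without being directly in front of it as a subtractive pair; apart from IV, IX, XL, XC, CD and CM, symbols must go from largest to smallest

No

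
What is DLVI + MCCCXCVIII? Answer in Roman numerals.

DLVI = 556
MCCCXCVIII = 1398
556 + 1398 = 1954

MCMLIV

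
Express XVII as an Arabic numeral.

XVII: X=10, V=5, I=1, I=1
10 + 5 + 1 + 1 = 17

17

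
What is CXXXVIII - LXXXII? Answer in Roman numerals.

CXXXVIII = 138
LXXXII = 82
138 - 82 = 56

LVI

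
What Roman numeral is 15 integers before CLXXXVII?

CLXXXVII = 187
187 - 15 = 172

CLXXII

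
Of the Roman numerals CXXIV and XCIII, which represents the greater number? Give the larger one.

CXXIV = 124
XCIII = 93
124 is larger

CXXIV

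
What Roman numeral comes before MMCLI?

MMCLI = 2151, so the previous integer is 2151 - 1 = 2150

MMCL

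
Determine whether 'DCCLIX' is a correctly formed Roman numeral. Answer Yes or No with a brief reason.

'DCCLIX': Check the rules: uses only the symbols I, V, X, L, C, D, M; no symbol is repeated more than three times in a row; V, L and D each appear at most once; the only place a smaller symbol precedes a larger one is the allowed subtractive pair IX, the symbol right after such a pair (if any) is smaller than the pair's first symbol, and otherwise the values never increase from left to right. Value: D (500) + C (100) + C (100) + L (50) + IX (9) = 759. So it is a valid standard Roman numeral.

Yes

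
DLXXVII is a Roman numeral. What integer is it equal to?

DLXXVII: D=500, L=50, X=10, X=10, V=5, I=1, I=1
500 + 50 + 10 + 10 + 5 + 1 + 1 = 577

577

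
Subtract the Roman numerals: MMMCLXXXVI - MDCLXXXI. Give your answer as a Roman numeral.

MMMCLXXXVI = 3186
MDCLXXXI = 1681
3186 - 1681 = 1505

MDV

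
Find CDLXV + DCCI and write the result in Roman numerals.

CDLXV = 465
DCCI = 701
465 + 701 = 1166

MCLXVI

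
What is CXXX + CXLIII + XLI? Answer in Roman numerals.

CXXX = 130, CXLIII = 143, XLI = 41
130 + 143 = 273
273 + 41 = 314

CCCXIV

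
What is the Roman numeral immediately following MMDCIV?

MMDCIV = 2604, so the next integer is 2604 + 1 = 2605

MMDCV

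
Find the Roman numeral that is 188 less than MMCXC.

MMCXC = 2190
2190 - 188 = 2002

MMII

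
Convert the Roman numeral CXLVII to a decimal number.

CXLVII: C=100, XL=40, V=5, I=1, I=1
100 + 40 + 5 + 1 + 1 = 147

147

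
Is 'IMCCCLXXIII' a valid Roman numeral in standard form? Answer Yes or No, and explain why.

'IMCCCLXXIII': Invalid subtractive combination: IM

No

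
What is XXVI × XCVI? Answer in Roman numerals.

XXVI = 26
XCVI = 96
26 × 96 = 2496

MMCDXCVI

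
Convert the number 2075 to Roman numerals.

Convert 2075 to Roman numerals:
  2075 contains 2×1000 (MM)
  75 contains 1×50 (L)
  25 contains 2×10 (XX)
  5 contains 1×5 (V)

MMLXXV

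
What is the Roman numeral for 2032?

Convert 2032 to Roman numerals:
  2032 contains 2×1000 (MM)
  32 contains 3×10 (XXX)
  2 contains 2×1 (II)

MMXXXII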